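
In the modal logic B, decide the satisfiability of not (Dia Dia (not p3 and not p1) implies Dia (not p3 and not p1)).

1. not (Dia Dia (not p3 and not p1) implies Dia (not p3 and not p1)), u
2. Dia Dia (not p3 and not p1), u   [neg-implies-rule on 1]
3. not Dia (not p3 and not p1), u   [neg-implies-rule on 1]
4. not (not p3 and not p1), u   [neg-Dia-rule on 3 via uRu]
5. p1, u   [neg-and-rule on 4 (branches; this branch)]
6. Dia (not p3 and not p1), v   [Dia-rule on 2: fresh world v, uRv]
7. not (not p3 and not p1), v   [neg-Dia-rule on 3 via uRv]
8. p1, v   [neg-and-rule on 7 (branches; this branch)]
9. not p3 and not p1, w   [Dia-rule on 6: fresh world w, vRw]
10. not p3, w   [and-rule on 9]
11. not p1, w   [and-rule on 9]
Accessibility: uRu, uRv, vRu, vRv, vRw, wRv, wRw

Satisfiable (open branch found)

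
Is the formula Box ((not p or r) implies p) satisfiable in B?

1. Box ((not p or r) implies p), u
2. (not p or r) implies p, u   [Box-rule on 1 via uRu]
3. p, u   [implies-rule on 2 (branches; this branch)]
Accessibility: uRu

Satisfiable (open branch found)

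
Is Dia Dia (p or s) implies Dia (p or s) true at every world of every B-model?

Tableau for the negation not (Dia Dia (p or s) implies Dia (p or s)):
1. not (Dia Dia (p or s) implies Dia (p or s)), w0
2. Dia Dia (p or s), w0   [neg-implies-rule on 1]
3. not Dia (p or s), w0   [neg-implies-rule on 1]
4. not (p or s), w0   [neg-Dia-rule on 3 via w0Rw0]
5. not p, w0   [neg-or-rule on 4]
6. not s, w0   [neg-or-rule on 4]
7. Dia (p or s), w1   [Dia-rule on 2: fresh world w1, w0Rw1]
8. not (p or s), w1   [neg-Dia-rule on 3 via w0Rw1]
9. not p, w1   [neg-or-rule on 8]
10. not s, w1   [neg-or-rule on 8]
11. p or s, w2   [Dia-rule on 7: fresh world w2, w1Rw2]
12. s, w2   [or-rule on 11 (branches; this branch)]
Accessibility: w0Rw0, w0Rw1, w1Rw0, w1Rw1, w1Rw2, w2Rw1, w2Rw2
The negation has an open branch (countermodel exists).

No, not valid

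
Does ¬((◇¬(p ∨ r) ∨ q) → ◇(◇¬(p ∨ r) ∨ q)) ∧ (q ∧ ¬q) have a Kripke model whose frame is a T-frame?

Unsatisfiable (every branch closes)

1. ¬((◇¬(p ∨ r) ∨ q) → ◇(◇¬(p ∨ r) ∨ q)) ∧ (q ∧ ¬q), w0
2. ¬((◇¬(p ∨ r) ∨ q) → ◇(◇¬(p ∨ r) ∨ q)), w0
3. q ∧ ¬q, w0
4. ◇¬(p ∨ r) ∨ q, w0
5. ¬◇(◇¬(p ∨ r) ∨ q), w0
6. q, w0
7. ¬q, w0
Accessibility: w0Rw0
Branch closes: q and ¬q both at w0.
Every branch closes; the branch above is one of them.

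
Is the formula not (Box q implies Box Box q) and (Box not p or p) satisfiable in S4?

1. not (Box q implies Box Box q) and (Box not p or p), 0
2. not (Box q implies Box Box q), 0
3. Box not p or p, 0
4. Box q, 0
5. not Box Box q, 0
6. q, 0
7. Box not p, 0
8. not p, 0
9. not Box q, 1
10. q, 1
11. not p, 1
12. not q, 2
13. q, 2
Accessibility: 0R0, 0R1, 0R2, 1R1, 1R2, 2R2
Branch closes: q and not q both at 2.
All branches of the tableau close; one closing branch shown above.

Unsatisfiable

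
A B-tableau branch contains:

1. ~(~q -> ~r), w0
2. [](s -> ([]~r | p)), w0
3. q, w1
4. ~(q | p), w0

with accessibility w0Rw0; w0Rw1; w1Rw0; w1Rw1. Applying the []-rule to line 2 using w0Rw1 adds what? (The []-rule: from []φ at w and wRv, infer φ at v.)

s -> ([]~r | p), w1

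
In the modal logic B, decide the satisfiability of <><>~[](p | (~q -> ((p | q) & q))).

Satisfiable

1. <><>~[](p | (~q -> ((p | q) & q))), w0
2. <>~[](p | (~q -> ((p | q) & q))), w1
3. ~[](p | (~q -> ((p | q) & q))), w2
4. ~(p | (~q -> ((p | q) & q))), w3
5. ~p, w3
6. ~(~q -> ((p | q) & q)), w3
7. ~q, w3
8. ~((p | q) & q), w3
Accessibility: w0Rw0, w0Rw1, w1Rw0, w1Rw1, w1Rw2, w2Rw1, w2Rw2, w2Rw3, w3Rw2, w3Rw3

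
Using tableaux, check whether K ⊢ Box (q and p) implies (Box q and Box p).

Valid in K

Tableau for the negation not (Box (q and p) implies (Box q and Box p)):
1. not (Box (q and p) implies (Box q and Box p)), w0
2. Box (q and p), w0
3. not (Box q and Box p), w0
4. not Box p, w0
5. not p, w1
6. q and p, w1
7. q, w1
8. p, w1
Accessibility: w0Rw1
Branch closes: p and not p both at w1.
Every branch of the negation's tableau closes; the branch above is one of them.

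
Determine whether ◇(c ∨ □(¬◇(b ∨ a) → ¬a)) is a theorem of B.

Tableau for the negation ¬◇(c ∨ □(¬◇(b ∨ a) → ¬a)):
1. ¬◇(c ∨ □(¬◇(b ∨ a) → ¬a)), u
2. ¬(c ∨ □(¬◇(b ∨ a) → ¬a)), u   [¬◇-rule on 1 via uRu]
3. ¬c, u   [¬∨-rule on 2]
4. ¬□(¬◇(b ∨ a) → ¬a), u   [¬∨-rule on 2]
5. ¬(¬◇(b ∨ a) → ¬a), v   [¬□-rule on 4: fresh world v, uRv]
6. ¬◇(b ∨ a), v   [¬→-rule on 5]
7. a, v   [¬→-rule on 5]
8. ¬(c ∨ □(¬◇(b ∨ a) → ¬a)), v   [¬◇-rule on 1 via uRv]
9. ¬c, v   [¬∨-rule on 8]
10. ¬□(¬◇(b ∨ a) → ¬a), v   [¬∨-rule on 8]
11. ¬(b ∨ a), u   [¬◇-rule on 6 via vRu]
12. ¬b, u   [¬∨-rule on 11]
13. ¬a, u   [¬∨-rule on 11]
14. ¬(b ∨ a), v   [¬◇-rule on 6 via vRv]
15. ¬b, v   [¬∨-rule on 14]
16. ¬a, v   [¬∨-rule on 14]
Accessibility: uRu, uRv, vRu, vRv
Branch closes: a and ¬a both at v.
All branches of the negation close; one closing branch shown above.

Valid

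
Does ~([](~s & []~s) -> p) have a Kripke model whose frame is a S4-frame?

Yes, satisfiable

1. ~([](~s & []~s) -> p), 0
2. [](~s & []~s), 0
3. ~p, 0
4. ~s & []~s, 0
5. ~s, 0
6. []~s, 0
Accessibility: 0R0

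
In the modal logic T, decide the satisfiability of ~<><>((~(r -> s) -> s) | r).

1. ~<><>((~(r -> s) -> s) | r), w0
2. ~<>((~(r -> s) -> s) | r), w0
3. ~((~(r -> s) -> s) | r), w0
4. ~(~(r -> s) -> s), w0
5. ~r, w0
6. ~(r -> s), w0
7. ~s, w0
8. r, w0
Accessibility: w0Rw0
Branch closes: r and ~r both at w0.
Every branch closes; the branch above is one of them.

Unsatisfiable (every branch closes)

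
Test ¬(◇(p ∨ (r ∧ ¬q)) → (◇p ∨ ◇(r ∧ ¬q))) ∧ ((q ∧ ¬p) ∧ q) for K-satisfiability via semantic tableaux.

Unsatisfiable (every branch closes)

1. ¬(◇(p ∨ (r ∧ ¬q)) → (◇p ∨ ◇(r ∧ ¬q))) ∧ ((q ∧ ¬p) ∧ q), w0
2. ¬(◇(p ∨ (r ∧ ¬q)) → (◇p ∨ ◇(r ∧ ¬q))), w0
3. (q ∧ ¬p) ∧ q, w0
4. ◇(p ∨ (r ∧ ¬q)), w0
5. ¬(◇p ∨ ◇(r ∧ ¬q)), w0
6. q ∧ ¬p, w0
7. q, w0
8. ¬◇p, w0
9. ¬◇(r ∧ ¬q), w0
10. ¬p, w0
11. p ∨ (r ∧ ¬q), w1
12. ¬p, w1
13. ¬(r ∧ ¬q), w1
14. r ∧ ¬q, w1
15. r, w1
16. ¬q, w1
17. q, w1
Accessibility: w0Rw1
Branch closes: q and ¬q both at w1.
Every branch closes; the branch above is one of them.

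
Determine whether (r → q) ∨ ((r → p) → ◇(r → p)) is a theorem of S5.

Tableau for the negation ¬((r → q) ∨ ((r → p) → ◇(r → p))):
1. ¬((r → q) ∨ ((r → p) → ◇(r → p))), 0
2. ¬(r → q), 0
3. ¬((r → p) → ◇(r → p)), 0
4. r, 0
5. ¬q, 0
6. r → p, 0
7. ¬◇(r → p), 0
8. ¬(r → p), 0
9. ¬p, 0
10. p, 0
Accessibility: 0R0
Branch closes: p and ¬p both at 0.
All branches of the negation close; one closing branch shown above.

Valid in S5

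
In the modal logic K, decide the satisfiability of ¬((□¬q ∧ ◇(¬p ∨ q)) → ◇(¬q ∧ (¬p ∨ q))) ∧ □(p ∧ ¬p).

1. ¬((□¬q ∧ ◇(¬p ∨ q)) → ◇(¬q ∧ (¬p ∨ q))) ∧ □(p ∧ ¬p), 0
2. ¬((□¬q ∧ ◇(¬p ∨ q)) → ◇(¬q ∧ (¬p ∨ q))), 0   [∧-rule on 1]
3. □(p ∧ ¬p), 0   [∧-rule on 1]
4. □¬q ∧ ◇(¬p ∨ q), 0   [¬→-rule on 2]
5. ¬◇(¬q ∧ (¬p ∨ q)), 0   [¬→-rule on 2]
6. □¬q, 0   [∧-rule on 4]
7. ◇(¬p ∨ q), 0   [∧-rule on 4]
8. ¬p ∨ q, 1   [◇-rule on 7: fresh world 1, 0R1]
9. p ∧ ¬p, 1   [□-rule on 3 via 0R1]
10. p, 1   [∧-rule on 9]
11. ¬p, 1   [∧-rule on 9]
Accessibility: 0R1
Branch closes: p and ¬p both at 1.
Every branch closes; the branch above is one of them.

Unsatisfiable (every branch closes)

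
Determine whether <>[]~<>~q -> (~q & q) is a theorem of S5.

Invalid (countermodel exists)

Tableau for the negation ~(<>[]~<>~q -> (~q & q)):
1. ~(<>[]~<>~q -> (~q & q)), 0
2. <>[]~<>~q, 0
3. ~(~q & q), 0
4. q, 0
5. []~<>~q, 1
6. ~<>~q, 0
7. ~<>~q, 1
8. q, 1
Accessibility: 0R0, 0R1, 1R0, 1R1
The negation has an open branch (countermodel exists).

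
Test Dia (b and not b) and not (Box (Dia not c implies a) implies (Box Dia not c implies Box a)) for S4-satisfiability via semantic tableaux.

1. Dia (b and not b) and not (Box (Dia not c implies a) implies (Box Dia not c implies Box a)), 0
2. Dia (b and not b), 0   [and-rule on 1]
3. not (Box (Dia not c implies a) implies (Box Dia not c implies Box a)), 0   [and-rule on 1]
4. Box (Dia not c implies a), 0   [neg-implies-rule on 3]
5. not (Box Dia not c implies Box a), 0   [neg-implies-rule on 3]
6. Box Dia not c, 0   [neg-implies-rule on 5]
7. not Box a, 0   [neg-implies-rule on 5]
8. Dia not c implies a, 0   [Box-rule on 4 via 0R0]
9. Dia not c, 0   [Box-rule on 6 via 0R0]
10. not Dia not c, 0   [implies-rule on 8 (branches; this branch)]
11. c, 0   [neg-Dia-rule on 10 via 0R0]
12. b and not b, 1   [Dia-rule on 2: fresh world 1, 0R1]
13. b, 1   [and-rule on 12]
14. not b, 1   [and-rule on 12]
Accessibility: 0R0, 0R1, 1R1
Branch closes: b and not b both at 1.
Every branch closes; the branch above is one of them.

Unsatisfiable (every branch closes)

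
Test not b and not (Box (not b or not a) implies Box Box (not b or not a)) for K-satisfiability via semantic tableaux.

1. not b and not (Box (not b or not a) implies Box Box (not b or not a)), w0
2. not b, w0   [and-rule on 1]
3. not (Box (not b or not a) implies Box Box (not b or not a)), w0   [and-rule on 1]
4. Box (not b or not a), w0   [neg-implies-rule on 3]
5. not Box Box (not b or not a), w0   [neg-implies-rule on 3]
6. not Box (not b or not a), w1   [neg-Box-rule on 5: fresh world w1, w0Rw1]
7. not b or not a, w1   [Box-rule on 4 via w0Rw1]
8. not a, w1   [or-rule on 7 (branches; this branch)]
9. not (not b or not a), w2   [neg-Box-rule on 6: fresh world w2, w1Rw2]
10. b, w2   [neg-or-rule on 9]
11. a, w2   [neg-or-rule on 9]
Accessibility: w0Rw1, w1Rw2

Yes, satisfiable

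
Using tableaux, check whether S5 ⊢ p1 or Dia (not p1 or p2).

Tableau for the negation not (p1 or Dia (not p1 or p2)):
1. not (p1 or Dia (not p1 or p2)), w0
2. not p1, w0
3. not Dia (not p1 or p2), w0
4. not (not p1 or p2), w0
5. p1, w0
6. not p2, w0
Accessibility: w0Rw0
Branch closes: p1 and not p1 both at w0.
All branches of the negation close; one closing branch shown above.

Valid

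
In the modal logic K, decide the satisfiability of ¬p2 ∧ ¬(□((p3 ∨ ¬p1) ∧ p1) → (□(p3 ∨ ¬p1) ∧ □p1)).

1. ¬p2 ∧ ¬(□((p3 ∨ ¬p1) ∧ p1) → (□(p3 ∨ ¬p1) ∧ □p1)), u
2. ¬p2, u
3. ¬(□((p3 ∨ ¬p1) ∧ p1) → (□(p3 ∨ ¬p1) ∧ □p1)), u
4. □((p3 ∨ ¬p1) ∧ p1), u
5. ¬(□(p3 ∨ ¬p1) ∧ □p1), u
6. ¬□(p3 ∨ ¬p1), u
7. ¬(p3 ∨ ¬p1), v
8. ¬p3, v
9. p1, v
10. (p3 ∨ ¬p1) ∧ p1, v
11. p3 ∨ ¬p1, v
12. ¬p1, v
Accessibility: uRv
Branch closes: p1 and ¬p1 both at v.
(One branch shown.) All branches close.

Unsatisfiable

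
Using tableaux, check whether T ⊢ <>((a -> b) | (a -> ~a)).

Not valid

Tableau for the negation ~<>((a -> b) | (a -> ~a)):
1. ~<>((a -> b) | (a -> ~a)), w0
2. ~((a -> b) | (a -> ~a)), w0   [~<>-rule on 1 via w0Rw0]
3. ~(a -> b), w0   [~|-rule on 2]
4. ~(a -> ~a), w0   [~|-rule on 2]
5. a, w0   [~->-rule on 3]
6. ~b, w0   [~->-rule on 3]
Accessibility: w0Rw0
The negation has an open branch (countermodel exists).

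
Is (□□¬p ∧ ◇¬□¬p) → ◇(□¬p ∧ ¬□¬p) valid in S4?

Valid in S4

Tableau for the negation ¬((□□¬p ∧ ◇¬□¬p) → ◇(□¬p ∧ ¬□¬p)):
1. ¬((□□¬p ∧ ◇¬□¬p) → ◇(□¬p ∧ ¬□¬p)), 0
2. □□¬p ∧ ◇¬□¬p, 0
3. ¬◇(□¬p ∧ ¬□¬p), 0
4. □□¬p, 0
5. ◇¬□¬p, 0
6. ¬(□¬p ∧ ¬□¬p), 0
7. □¬p, 0
8. ¬p, 0
9. ¬□¬p, 1
10. ¬(□¬p ∧ ¬□¬p), 1
11. □¬p, 1
12. ¬p, 1
13. p, 2
14. ¬(□¬p ∧ ¬□¬p), 2
15. □¬p, 2
16. ¬p, 2
Accessibility: 0R0, 0R1, 0R2, 1R1, 1R2, 2R2
Branch closes: p and ¬p both at 2.
All branches of the negation close; one closing branch shown above.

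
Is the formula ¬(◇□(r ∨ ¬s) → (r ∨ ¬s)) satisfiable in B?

Unsatisfiable (every branch closes)

1. ¬(◇□(r ∨ ¬s) → (r ∨ ¬s)), u
2. ◇□(r ∨ ¬s), u
3. ¬(r ∨ ¬s), u
4. ¬r, u
5. s, u
6. □(r ∨ ¬s), v
7. r ∨ ¬s, u
8. r ∨ ¬s, v
9. ¬s, u
Accessibility: uRu, uRv, vRu, vRv
Branch closes: s and ¬s both at u.
Every branch closes; the branch above is one of them.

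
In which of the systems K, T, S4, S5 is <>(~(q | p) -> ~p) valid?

T-tableau for the negation ~<>(~(q | p) -> ~p):
1. ~<>(~(q | p) -> ~p), u
2. ~(~(q | p) -> ~p), u
3. ~(q | p), u
4. p, u
5. ~q, u
6. ~p, u
Accessibility: uRu
Branch closes: p and ~p both at u.
Every branch closes (one shown): valid in T, hence also in S4, S5 (every theorem of T is a theorem of S4 and S5).
K-tableau for the negation ~<>(~(q | p) -> ~p):
1. ~<>(~(q | p) -> ~p), u
Complete open branch: countermodel on a K-frame, so not valid in K.

T, S4, S5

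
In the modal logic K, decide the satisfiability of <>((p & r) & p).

Satisfiable

1. <>((p & r) & p), w0
2. (p & r) & p, w1
3. p & r, w1
4. p, w1
5. r, w1
Accessibility: w0Rw1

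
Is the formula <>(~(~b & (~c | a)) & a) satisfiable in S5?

1. <>(~(~b & (~c | a)) & a), 0
2. ~(~b & (~c | a)) & a, 1
3. ~(~b & (~c | a)), 1
4. a, 1
5. b, 1
Accessibility: 0R0, 0R1, 1R0, 1R1

Satisfiable (open branch found)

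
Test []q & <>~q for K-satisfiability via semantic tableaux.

Unsatisfiable

1. []q & <>~q, 0
2. []q, 0   [&-rule on 1]
3. <>~q, 0   [&-rule on 1]
4. ~q, 1   [<>-rule on 3: fresh world 1, 0R1]
5. q, 1   [[]-rule on 2 via 0R1]
Accessibility: 0R1
Branch closes: q and ~q both at 1.
(One branch shown.) All branches close.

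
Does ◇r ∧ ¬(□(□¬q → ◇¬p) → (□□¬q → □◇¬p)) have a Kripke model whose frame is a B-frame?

1. ◇r ∧ ¬(□(□¬q → ◇¬p) → (□□¬q → □◇¬p)), w0
2. ◇r, w0   [∧-rule on 1]
3. ¬(□(□¬q → ◇¬p) → (□□¬q → □◇¬p)), w0   [∧-rule on 1]
4. □(□¬q → ◇¬p), w0   [¬→-rule on 3]
5. ¬(□□¬q → □◇¬p), w0   [¬→-rule on 3]
6. □□¬q, w0   [¬→-rule on 5]
7. ¬□◇¬p, w0   [¬→-rule on 5]
8. □¬q → ◇¬p, w0   [□-rule on 4 via w0Rw0]
9. □¬q, w0   [□-rule on 6 via w0Rw0]
10. ¬q, w0   [□-rule on 9 via w0Rw0]
11. ◇¬p, w0   [→-rule on 8 (branches; this branch)]
12. r, w1   [◇-rule on 2: fresh world w1, w0Rw1]
13. □¬q → ◇¬p, w1   [□-rule on 4 via w0Rw1]
14. □¬q, w1   [□-rule on 6 via w0Rw1]
15. ¬q, w1   [□-rule on 9 via w0Rw1]
16. ◇¬p, w1   [→-rule on 13 (branches; this branch)]
17. ¬◇¬p, w2   [¬□-rule on 7: fresh world w2, w0Rw2]
18. □¬q → ◇¬p, w2   [□-rule on 4 via w0Rw2]
19. □¬q, w2   [□-rule on 6 via w0Rw2]
20. ¬q, w2   [□-rule on 9 via w0Rw2]
21. p, w0   [¬◇-rule on 17 via w2Rw0]
22. p, w2   [¬◇-rule on 17 via w2Rw2]
23. ¬□¬q, w2   [→-rule on 18 (branches; this branch)]
24. ¬p, w3   [◇-rule on 11: fresh world w3, w0Rw3]
25. □¬q → ◇¬p, w3   [□-rule on 4 via w0Rw3]
26. □¬q, w3   [□-rule on 6 via w0Rw3]
27. ¬q, w3   [□-rule on 9 via w0Rw3]
28. ◇¬p, w3   [→-rule on 25 (branches; this branch)]
29. ¬p, w4   [◇-rule on 16: fresh world w4, w1Rw4]
30. ¬q, w4   [□-rule on 14 via w1Rw4]
31. q, w5   [¬□-rule on 23: fresh world w5, w2Rw5]
32. p, w5   [¬◇-rule on 17 via w2Rw5]
33. ¬q, w5   [□-rule on 19 via w2Rw5]
Accessibility: w0Rw0, w0Rw1, w0Rw2, w0Rw3, w1Rw0, w1Rw1, w1Rw4, w2Rw0, w2Rw2, w2Rw5, w3Rw0, w3Rw3, w4Rw1, w4Rw4, w5Rw2, w5Rw5
Branch closes: q and ¬q both at w5.
Every branch closes; the branch above is one of them.

Unsatisfiable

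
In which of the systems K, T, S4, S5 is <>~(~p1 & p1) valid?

T-tableau for the negation ~<>~(~p1 & p1):
1. ~<>~(~p1 & p1), w0
2. ~p1 & p1, w0   [~<>-rule on 1 via w0Rw0]
3. ~p1, w0   [&-rule on 2]
4. p1, w0   [&-rule on 2]
Accessibility: w0Rw0
Branch closes: p1 and ~p1 both at w0.
Every branch closes (one shown): valid in T, hence also in S4, S5 (every theorem of T is a theorem of S4 and S5).
K-tableau for the negation ~<>~(~p1 & p1):
1. ~<>~(~p1 & p1), w0
Complete open branch: countermodel on a K-frame, so not valid in K.

T, S4, S5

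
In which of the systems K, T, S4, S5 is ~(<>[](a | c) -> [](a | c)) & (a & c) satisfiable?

K, T, S4

S5-tableau for the formula:
1. ~(<>[](a | c) -> [](a | c)) & (a & c), u
2. ~(<>[](a | c) -> [](a | c)), u
3. a & c, u
4. <>[](a | c), u
5. ~[](a | c), u
6. a, u
7. c, u
8. [](a | c), v
9. a | c, u
10. a | c, v
11. c, v
12. ~(a | c), w
13. ~a, w
14. ~c, w
15. a | c, w
16. c, w
Accessibility: uRu, uRv, uRw, vRu, vRv, vRw, wRu, wRv, wRw
Branch closes: c and ~c both at w.
Every branch closes (one shown): unsatisfiable in S5.
S4-tableau for the formula:
1. ~(<>[](a | c) -> [](a | c)) & (a & c), u
2. ~(<>[](a | c) -> [](a | c)), u
3. a & c, u
4. <>[](a | c), u
5. ~[](a | c), u
6. a, u
7. c, u
8. [](a | c), v
9. a | c, v
10. c, v
11. ~(a | c), w
12. ~a, w
13. ~c, w
Accessibility: uRu, uRv, uRw, vRv, wRw
Complete open branch: satisfiable in S4, hence also in K, T (this S4-model is also a K-model and a T-model).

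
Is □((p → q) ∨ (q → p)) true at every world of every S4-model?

Tableau for the negation ¬□((p → q) ∨ (q → p)):
1. ¬□((p → q) ∨ (q → p)), 0
2. ¬((p → q) ∨ (q → p)), 1   [¬□-rule on 1: fresh world 1, 0R1]
3. ¬(p → q), 1   [¬∨-rule on 2]
4. ¬(q → p), 1   [¬∨-rule on 2]
5. p, 1   [¬→-rule on 3]
6. ¬q, 1   [¬→-rule on 3]
7. q, 1   [¬→-rule on 4]
8. ¬p, 1   [¬→-rule on 4]
Accessibility: 0R0, 0R1, 1R1
Branch closes: q and ¬q both at 1.
All branches of the negation close; one closing branch shown above.

Valid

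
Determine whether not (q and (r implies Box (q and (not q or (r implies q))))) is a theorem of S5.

Invalid (countermodel exists)

Tableau for the negation q and (r implies Box (q and (not q or (r implies q)))):
1. q and (r implies Box (q and (not q or (r implies q)))), u
2. q, u   [and-rule on 1]
3. r implies Box (q and (not q or (r implies q))), u   [and-rule on 1]
4. Box (q and (not q or (r implies q))), u   [implies-rule on 3 (branches; this branch)]
5. q and (not q or (r implies q)), u   [Box-rule on 4 via uRu]
6. not q or (r implies q), u   [and-rule on 5]
7. r implies q, u   [or-rule on 6 (branches; this branch)]
Accessibility: uRu
The negation has an open branch (countermodel exists).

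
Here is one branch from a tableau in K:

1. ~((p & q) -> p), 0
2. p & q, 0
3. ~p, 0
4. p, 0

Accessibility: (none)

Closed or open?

Both p and ~p appear at 0.

Closed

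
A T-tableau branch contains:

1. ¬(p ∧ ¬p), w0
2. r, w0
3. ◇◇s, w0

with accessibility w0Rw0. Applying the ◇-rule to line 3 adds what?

a fresh world w1 with w0Rw1, and ◇s at w1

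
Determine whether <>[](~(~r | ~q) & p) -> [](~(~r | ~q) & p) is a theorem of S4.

Tableau for the negation ~(<>[](~(~r | ~q) & p) -> [](~(~r | ~q) & p)):
1. ~(<>[](~(~r | ~q) & p) -> [](~(~r | ~q) & p)), 0
2. <>[](~(~r | ~q) & p), 0
3. ~[](~(~r | ~q) & p), 0
4. [](~(~r | ~q) & p), 1
5. ~(~r | ~q) & p, 1
6. ~(~r | ~q), 1
7. p, 1
8. r, 1
9. q, 1
10. ~(~(~r | ~q) & p), 2
11. ~p, 2
Accessibility: 0R0, 0R1, 0R2, 1R1, 2R2
The negation has an open branch (countermodel exists).

Invalid (countermodel exists)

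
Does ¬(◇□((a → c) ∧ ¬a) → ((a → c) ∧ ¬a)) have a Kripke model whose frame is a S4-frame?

Satisfiable (open branch found)

1. ¬(◇□((a → c) ∧ ¬a) → ((a → c) ∧ ¬a)), u
2. ◇□((a → c) ∧ ¬a), u   [¬→-rule on 1]
3. ¬((a → c) ∧ ¬a), u   [¬→-rule on 1]
4. a, u   [¬∧-rule on 3 (branches; this branch)]
5. □((a → c) ∧ ¬a), v   [◇-rule on 2: fresh world v, uRv]
6. (a → c) ∧ ¬a, v   [□-rule on 5 via vRv]
7. a → c, v   [∧-rule on 6]
8. ¬a, v   [∧-rule on 6]
9. c, v   [→-rule on 7 (branches; this branch)]
Accessibility: uRu, uRv, vRv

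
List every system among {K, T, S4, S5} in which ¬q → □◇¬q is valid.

S5-tableau for the negation ¬(¬q → □◇¬q):
1. ¬(¬q → □◇¬q), 0
2. ¬q, 0   [¬→-rule on 1]
3. ¬□◇¬q, 0   [¬→-rule on 1]
4. ¬◇¬q, 1   [¬□-rule on 3: fresh world 1, 0R1]
5. q, 0   [¬◇-rule on 4 via 1R0]
Accessibility: 0R0, 0R1, 1R0, 1R1
Branch closes: q and ¬q both at 0.
Every branch closes (one shown): valid in S5.
S4-tableau for the negation ¬(¬q → □◇¬q):
1. ¬(¬q → □◇¬q), 0
2. ¬q, 0   [¬→-rule on 1]
3. ¬□◇¬q, 0   [¬→-rule on 1]
4. ¬◇¬q, 1   [¬□-rule on 3: fresh world 1, 0R1]
5. q, 1   [¬◇-rule on 4 via 1R1]
Accessibility: 0R0, 0R1, 1R1
Complete open branch: countermodel on an S4-frame, so not valid in S4, nor in K, T (the same frame is also a K-frame and a T-frame).

S5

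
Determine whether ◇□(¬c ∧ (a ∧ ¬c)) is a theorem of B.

Tableau for the negation ¬◇□(¬c ∧ (a ∧ ¬c)):
1. ¬◇□(¬c ∧ (a ∧ ¬c)), w0
2. ¬□(¬c ∧ (a ∧ ¬c)), w0
3. ¬(¬c ∧ (a ∧ ¬c)), w1
4. ¬□(¬c ∧ (a ∧ ¬c)), w1
5. ¬(a ∧ ¬c), w1
6. c, w1
7. ¬(¬c ∧ (a ∧ ¬c)), w2
8. ¬(a ∧ ¬c), w2
9. c, w2
Accessibility: w0Rw0, w0Rw1, w1Rw0, w1Rw1, w1Rw2, w2Rw1, w2Rw2
The negation has an open branch (countermodel exists).

No, not valid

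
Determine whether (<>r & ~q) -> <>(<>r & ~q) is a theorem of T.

Tableau for the negation ~((<>r & ~q) -> <>(<>r & ~q)):
1. ~((<>r & ~q) -> <>(<>r & ~q)), 0
2. <>r & ~q, 0
3. ~<>(<>r & ~q), 0
4. <>r, 0
5. ~q, 0
6. ~(<>r & ~q), 0
7. ~<>r, 0
8. ~r, 0
9. r, 1
10. ~(<>r & ~q), 1
11. ~r, 1
Accessibility: 0R0, 0R1, 1R1
Branch closes: r and ~r both at 1.
All branches of the negation close; one closing branch shown above.

Valid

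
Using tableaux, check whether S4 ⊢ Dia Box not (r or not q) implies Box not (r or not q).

Not valid

Tableau for the negation not (Dia Box not (r or not q) implies Box not (r or not q)):
1. not (Dia Box not (r or not q) implies Box not (r or not q)), u
2. Dia Box not (r or not q), u
3. not Box not (r or not q), u
4. Box not (r or not q), v
5. not (r or not q), v
6. not r, v
7. q, v
8. r or not q, w
9. not q, w
Accessibility: uRu, uRv, uRw, vRv, wRw
The negation has an open branch (countermodel exists).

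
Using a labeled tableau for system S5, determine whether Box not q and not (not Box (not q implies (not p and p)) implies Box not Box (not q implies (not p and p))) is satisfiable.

1. Box not q and not (not Box (not q implies (not p and p)) implies Box not Box (not q implies (not p and p))), w0
2. Box not q, w0   [and-rule on 1]
3. not (not Box (not q implies (not p and p)) implies Box not Box (not q implies (not p and p))), w0   [and-rule on 1]
4. not Box (not q implies (not p and p)), w0   [neg-implies-rule on 3]
5. not Box not Box (not q implies (not p and p)), w0   [neg-implies-rule on 3]
6. not q, w0   [Box-rule on 2 via w0Rw0]
7. not (not q implies (not p and p)), w1   [neg-Box-rule on 4: fresh world w1, w0Rw1]
8. not q, w1   [neg-implies-rule on 7]
9. not (not p and p), w1   [neg-implies-rule on 7]
10. not p, w1   [neg-and-rule on 9 (branches; this branch)]
11. Box (not q implies (not p and p)), w2   [neg-Box-rule on 5: fresh world w2, w0Rw2]
12. not q, w2   [Box-rule on 2 via w0Rw2]
13. not q implies (not p and p), w0   [Box-rule on 11 via w2Rw0]
14. not q implies (not p and p), w1   [Box-rule on 11 via w2Rw1]
15. not q implies (not p and p), w2   [Box-rule on 11 via w2Rw2]
16. not p and p, w0   [implies-rule on 13 (branches; this branch)]
17. not p, w0   [and-rule on 16]
18. p, w0   [and-rule on 16]
Accessibility: w0Rw0, w0Rw1, w0Rw2, w1Rw0, w1Rw1, w1Rw2, w2Rw0, w2Rw1, w2Rw2
Branch closes: p and not p both at w0.
Every branch closes; the branch above is one of them.

Unsatisfiable (every branch closes)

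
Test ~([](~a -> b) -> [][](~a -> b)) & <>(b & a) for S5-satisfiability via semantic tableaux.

Unsatisfiable (every branch closes)

1. ~([](~a -> b) -> [][](~a -> b)) & <>(b & a), u
2. ~([](~a -> b) -> [][](~a -> b)), u
3. <>(b & a), u
4. [](~a -> b), u
5. ~[][](~a -> b), u
6. ~a -> b, u
7. b, u
8. b & a, v
9. b, v
10. a, v
11. ~a -> b, v
12. ~[](~a -> b), w
13. ~a -> b, w
14. b, w
15. ~(~a -> b), x
16. ~a, x
17. ~b, x
18. ~a -> b, x
19. b, x
Accessibility: uRu, uRv, uRw, uRx, vRu, vRv, vRw, vRx, wRu, wRv, wRw, wRx, xRu, xRv, xRw, xRx
Branch closes: b and ~b both at x.
(One branch shown.) All branches close.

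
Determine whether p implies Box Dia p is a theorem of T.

Invalid (countermodel exists)

Tableau for the negation not (p implies Box Dia p):
1. not (p implies Box Dia p), u
2. p, u
3. not Box Dia p, u
4. not Dia p, v
5. not p, v
Accessibility: uRu, uRv, vRv
The negation has an open branch (countermodel exists).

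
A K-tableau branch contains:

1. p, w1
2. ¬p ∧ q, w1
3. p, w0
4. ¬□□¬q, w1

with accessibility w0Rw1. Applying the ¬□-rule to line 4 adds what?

a fresh world w2 with w1Rw2, and ¬□¬q at w2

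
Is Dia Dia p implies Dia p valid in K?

Not valid

Tableau for the negation not (Dia Dia p implies Dia p):
1. not (Dia Dia p implies Dia p), u
2. Dia Dia p, u   [neg-implies-rule on 1]
3. not Dia p, u   [neg-implies-rule on 1]
4. Dia p, v   [Dia-rule on 2: fresh world v, uRv]
5. not p, v   [neg-Dia-rule on 3 via uRv]
6. p, w   [Dia-rule on 4: fresh world w, vRw]
Accessibility: uRv, vRw
The negation has an open branch (countermodel exists).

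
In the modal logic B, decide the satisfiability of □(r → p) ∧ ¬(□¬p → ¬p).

1. □(r → p) ∧ ¬(□¬p → ¬p), w0
2. □(r → p), w0
3. ¬(□¬p → ¬p), w0
4. □¬p, w0
5. p, w0
6. r → p, w0
7. ¬p, w0
Accessibility: w0Rw0
Branch closes: p and ¬p both at w0.
Every branch closes; the branch above is one of them.

No, unsatisfiable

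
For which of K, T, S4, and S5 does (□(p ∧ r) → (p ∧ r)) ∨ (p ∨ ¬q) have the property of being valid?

T, S4, S5

K-tableau for the negation ¬((□(p ∧ r) → (p ∧ r)) ∨ (p ∨ ¬q)):
1. ¬((□(p ∧ r) → (p ∧ r)) ∨ (p ∨ ¬q)), w0
2. ¬(□(p ∧ r) → (p ∧ r)), w0
3. ¬(p ∨ ¬q), w0
4. □(p ∧ r), w0
5. ¬(p ∧ r), w0
6. ¬p, w0
7. q, w0
8. ¬r, w0
Complete open branch: countermodel on a K-frame, so not valid in K.
T-tableau for the negation ¬((□(p ∧ r) → (p ∧ r)) ∨ (p ∨ ¬q)):
1. ¬((□(p ∧ r) → (p ∧ r)) ∨ (p ∨ ¬q)), w0
2. ¬(□(p ∧ r) → (p ∧ r)), w0
3. ¬(p ∨ ¬q), w0
4. □(p ∧ r), w0
5. ¬(p ∧ r), w0
6. ¬p, w0
7. q, w0
8. p ∧ r, w0
9. p, w0
10. r, w0
Accessibility: w0Rw0
Branch closes: p and ¬p both at w0.
Every branch closes (one shown): valid in T, hence also in S4, S5 (every theorem of T is a theorem of S4 and S5).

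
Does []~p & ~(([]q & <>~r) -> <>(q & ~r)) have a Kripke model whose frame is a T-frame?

No, unsatisfiable

1. []~p & ~(([]q & <>~r) -> <>(q & ~r)), u
2. []~p, u
3. ~(([]q & <>~r) -> <>(q & ~r)), u
4. []q & <>~r, u
5. ~<>(q & ~r), u
6. []q, u
7. <>~r, u
8. ~p, u
9. ~(q & ~r), u
10. q, u
11. r, u
12. ~r, v
13. ~p, v
14. ~(q & ~r), v
15. q, v
16. r, v
Accessibility: uRu, uRv, vRv
Branch closes: r and ~r both at v.
Every branch closes; the branch above is one of them.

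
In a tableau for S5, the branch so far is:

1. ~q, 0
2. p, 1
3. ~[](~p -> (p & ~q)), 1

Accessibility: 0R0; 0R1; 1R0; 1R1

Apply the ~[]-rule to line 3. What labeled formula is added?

a fresh world 2 with 1R2, and ~(~p -> (p & ~q)) at 2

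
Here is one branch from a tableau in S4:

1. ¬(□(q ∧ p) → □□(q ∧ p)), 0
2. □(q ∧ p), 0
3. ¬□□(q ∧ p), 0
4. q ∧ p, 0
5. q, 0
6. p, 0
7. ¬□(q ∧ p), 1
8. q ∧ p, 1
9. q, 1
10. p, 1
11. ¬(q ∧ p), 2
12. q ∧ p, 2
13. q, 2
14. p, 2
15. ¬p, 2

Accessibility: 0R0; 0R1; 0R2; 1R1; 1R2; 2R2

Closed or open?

Both p and ¬p appear at 2.

Closed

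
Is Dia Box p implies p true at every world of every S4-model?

Not valid

Tableau for the negation not (Dia Box p implies p):
1. not (Dia Box p implies p), w0
2. Dia Box p, w0   [neg-implies-rule on 1]
3. not p, w0   [neg-implies-rule on 1]
4. Box p, w1   [Dia-rule on 2: fresh world w1, w0Rw1]
5. p, w1   [Box-rule on 4 via w1Rw1]
Accessibility: w0Rw0, w0Rw1, w1Rw1
The negation has an open branch (countermodel exists).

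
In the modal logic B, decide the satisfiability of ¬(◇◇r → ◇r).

1. ¬(◇◇r → ◇r), w0
2. ◇◇r, w0
3. ¬◇r, w0
4. ¬r, w0
5. ◇r, w1
6. ¬r, w1
7. r, w2
Accessibility: w0Rw0, w0Rw1, w1Rw0, w1Rw1, w1Rw2, w2Rw1, w2Rw2

Satisfiable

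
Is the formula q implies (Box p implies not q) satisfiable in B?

Satisfiable

1. q implies (Box p implies not q), u
2. Box p implies not q, u   [implies-rule on 1 (branches; this branch)]
3. not q, u   [implies-rule on 2 (branches; this branch)]
Accessibility: uRu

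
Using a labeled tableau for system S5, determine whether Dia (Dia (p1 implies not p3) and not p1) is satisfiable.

Satisfiable (open branch found)

1. Dia (Dia (p1 implies not p3) and not p1), w0
2. Dia (p1 implies not p3) and not p1, w1
3. Dia (p1 implies not p3), w1
4. not p1, w1
5. p1 implies not p3, w2
6. not p3, w2
Accessibility: w0Rw0, w0Rw1, w0Rw2, w1Rw0, w1Rw1, w1Rw2, w2Rw0, w2Rw1, w2Rw2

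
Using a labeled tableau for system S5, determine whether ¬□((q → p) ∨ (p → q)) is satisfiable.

1. ¬□((q → p) ∨ (p → q)), w0
2. ¬((q → p) ∨ (p → q)), w1
3. ¬(q → p), w1
4. ¬(p → q), w1
5. q, w1
6. ¬p, w1
7. p, w1
8. ¬q, w1
Accessibility: w0Rw0, w0Rw1, w1Rw0, w1Rw1
Branch closes: p and ¬p both at w1.
All branches of the tableau close; one closing branch shown above.

No, unsatisfiable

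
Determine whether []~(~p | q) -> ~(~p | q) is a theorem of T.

Valid in T

Tableau for the negation ~([]~(~p | q) -> ~(~p | q)):
1. ~([]~(~p | q) -> ~(~p | q)), u
2. []~(~p | q), u
3. ~p | q, u
4. ~(~p | q), u
5. p, u
6. ~q, u
7. q, u
Accessibility: uRu
Branch closes: q and ~q both at u.
Every branch of the negation's tableau closes; the branch above is one of them.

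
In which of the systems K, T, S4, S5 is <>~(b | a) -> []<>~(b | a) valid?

S5

S5-tableau for the negation ~(<>~(b | a) -> []<>~(b | a)):
1. ~(<>~(b | a) -> []<>~(b | a)), u
2. <>~(b | a), u
3. ~[]<>~(b | a), u
4. ~(b | a), v
5. ~b, v
6. ~a, v
7. ~<>~(b | a), w
8. b | a, u
9. b | a, v
10. b | a, w
11. a, u
12. a, v
Accessibility: uRu, uRv, uRw, vRu, vRv, vRw, wRu, wRv, wRw
Branch closes: a and ~a both at v.
Every branch closes (one shown): valid in S5.
S4-tableau for the negation ~(<>~(b | a) -> []<>~(b | a)):
1. ~(<>~(b | a) -> []<>~(b | a)), u
2. <>~(b | a), u
3. ~[]<>~(b | a), u
4. ~(b | a), v
5. ~b, v
6. ~a, v
7. ~<>~(b | a), w
8. b | a, w
9. a, w
Accessibility: uRu, uRv, uRw, vRv, wRw
Complete open branch: countermodel on an S4-frame, so not valid in S4, nor in K, T (the same frame is also a K-frame and a T-frame).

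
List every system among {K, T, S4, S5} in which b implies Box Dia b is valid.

S5

S5-tableau for the negation not (b implies Box Dia b):
1. not (b implies Box Dia b), 0
2. b, 0
3. not Box Dia b, 0
4. not Dia b, 1
5. not b, 0
Accessibility: 0R0, 0R1, 1R0, 1R1
Branch closes: b and not b both at 0.
Every branch closes (one shown): valid in S5.
S4-tableau for the negation not (b implies Box Dia b):
1. not (b implies Box Dia b), 0
2. b, 0
3. not Box Dia b, 0
4. not Dia b, 1
5. not b, 1
Accessibility: 0R0, 0R1, 1R1
Complete open branch: countermodel on an S4-frame, so not valid in S4, nor in K, T (the same frame is also a K-frame and a T-frame).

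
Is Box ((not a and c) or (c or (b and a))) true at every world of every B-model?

Tableau for the negation not Box ((not a and c) or (c or (b and a))):
1. not Box ((not a and c) or (c or (b and a))), w0
2. not ((not a and c) or (c or (b and a))), w1
3. not (not a and c), w1
4. not (c or (b and a)), w1
5. not c, w1
6. not (b and a), w1
7. not a, w1
Accessibility: w0Rw0, w0Rw1, w1Rw0, w1Rw1
The negation has an open branch (countermodel exists).

Not valid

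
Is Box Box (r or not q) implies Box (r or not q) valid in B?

Tableau for the negation not (Box Box (r or not q) implies Box (r or not q)):
1. not (Box Box (r or not q) implies Box (r or not q)), w0
2. Box Box (r or not q), w0   [neg-implies-rule on 1]
3. not Box (r or not q), w0   [neg-implies-rule on 1]
4. Box (r or not q), w0   [Box-rule on 2 via w0Rw0]
5. r or not q, w0   [Box-rule on 4 via w0Rw0]
6. not q, w0   [or-rule on 5 (branches; this branch)]
7. not (r or not q), w1   [neg-Box-rule on 3: fresh world w1, w0Rw1]
8. not r, w1   [neg-or-rule on 7]
9. q, w1   [neg-or-rule on 7]
10. Box (r or not q), w1   [Box-rule on 2 via w0Rw1]
11. r or not q, w1   [Box-rule on 4 via w0Rw1]
12. not q, w1   [or-rule on 11 (branches; this branch)]
Accessibility: w0Rw0, w0Rw1, w1Rw0, w1Rw1
Branch closes: q and not q both at w1.
All branches of the negation close; one closing branch shown above.

Valid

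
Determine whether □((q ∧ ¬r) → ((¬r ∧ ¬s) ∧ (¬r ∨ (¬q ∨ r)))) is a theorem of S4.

Tableau for the negation ¬□((q ∧ ¬r) → ((¬r ∧ ¬s) ∧ (¬r ∨ (¬q ∨ r)))):
1. ¬□((q ∧ ¬r) → ((¬r ∧ ¬s) ∧ (¬r ∨ (¬q ∨ r)))), w0
2. ¬((q ∧ ¬r) → ((¬r ∧ ¬s) ∧ (¬r ∨ (¬q ∨ r)))), w1
3. q ∧ ¬r, w1
4. ¬((¬r ∧ ¬s) ∧ (¬r ∨ (¬q ∨ r))), w1
5. q, w1
6. ¬r, w1
7. ¬(¬r ∧ ¬s), w1
8. s, w1
Accessibility: w0Rw0, w0Rw1, w1Rw1
The negation has an open branch (countermodel exists).

Not valid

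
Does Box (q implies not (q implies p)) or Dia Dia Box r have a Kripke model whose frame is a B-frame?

Satisfiable

1. Box (q implies not (q implies p)) or Dia Dia Box r, w0
2. Dia Dia Box r, w0   [or-rule on 1 (branches; this branch)]
3. Dia Box r, w1   [Dia-rule on 2: fresh world w1, w0Rw1]
4. Box r, w2   [Dia-rule on 3: fresh world w2, w1Rw2]
5. r, w1   [Box-rule on 4 via w2Rw1]
6. r, w2   [Box-rule on 4 via w2Rw2]
Accessibility: w0Rw0, w0Rw1, w1Rw0, w1Rw1, w1Rw2, w2Rw1, w2Rw2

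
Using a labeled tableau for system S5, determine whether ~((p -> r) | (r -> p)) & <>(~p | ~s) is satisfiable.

No, unsatisfiable

1. ~((p -> r) | (r -> p)) & <>(~p | ~s), u
2. ~((p -> r) | (r -> p)), u
3. <>(~p | ~s), u
4. ~(p -> r), u
5. ~(r -> p), u
6. p, u
7. ~r, u
8. r, u
9. ~p, u
Accessibility: uRu
Branch closes: r and ~r both at u.
(One branch shown.) All branches close.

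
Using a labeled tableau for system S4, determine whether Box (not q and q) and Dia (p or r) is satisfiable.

1. Box (not q and q) and Dia (p or r), 0
2. Box (not q and q), 0
3. Dia (p or r), 0
4. not q and q, 0
5. not q, 0
6. q, 0
Accessibility: 0R0
Branch closes: q and not q both at 0.
Every branch closes; the branch above is one of them.

Unsatisfiable (every branch closes)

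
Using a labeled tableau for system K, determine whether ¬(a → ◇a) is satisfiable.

1. ¬(a → ◇a), w0
2. a, w0
3. ¬◇a, w0

Satisfiable (open branch found)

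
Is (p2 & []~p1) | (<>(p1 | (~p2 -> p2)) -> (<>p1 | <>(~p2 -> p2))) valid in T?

Tableau for the negation ~((p2 & []~p1) | (<>(p1 | (~p2 -> p2)) -> (<>p1 | <>(~p2 -> p2)))):
1. ~((p2 & []~p1) | (<>(p1 | (~p2 -> p2)) -> (<>p1 | <>(~p2 -> p2)))), u
2. ~(p2 & []~p1), u
3. ~(<>(p1 | (~p2 -> p2)) -> (<>p1 | <>(~p2 -> p2))), u
4. <>(p1 | (~p2 -> p2)), u
5. ~(<>p1 | <>(~p2 -> p2)), u
6. ~<>p1, u
7. ~<>(~p2 -> p2), u
8. ~p1, u
9. ~(~p2 -> p2), u
10. ~p2, u
11. ~[]~p1, u
12. p1 | (~p2 -> p2), v
13. ~p1, v
14. ~(~p2 -> p2), v
15. ~p2, v
16. ~p2 -> p2, v
17. p2, v
Accessibility: uRu, uRv, vRv
Branch closes: p2 and ~p2 both at v.
All branches of the negation close; one closing branch shown above.

Valid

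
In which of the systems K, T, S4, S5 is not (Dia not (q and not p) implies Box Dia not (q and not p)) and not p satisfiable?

S4-tableau for the formula:
1. not (Dia not (q and not p) implies Box Dia not (q and not p)) and not p, 0
2. not (Dia not (q and not p) implies Box Dia not (q and not p)), 0   [and-rule on 1]
3. not p, 0   [and-rule on 1]
4. Dia not (q and not p), 0   [neg-implies-rule on 2]
5. not Box Dia not (q and not p), 0   [neg-implies-rule on 2]
6. not (q and not p), 1   [Dia-rule on 4: fresh world 1, 0R1]
7. p, 1   [neg-and-rule on 6 (branches; this branch)]
8. not Dia not (q and not p), 2   [neg-Box-rule on 5: fresh world 2, 0R2]
9. q and not p, 2   [neg-Dia-rule on 8 via 2R2]
10. q, 2   [and-rule on 9]
11. not p, 2   [and-rule on 9]
Accessibility: 0R0, 0R1, 0R2, 1R1, 2R2
Complete open branch: satisfiable in S4, hence also in K, T (this S4-model is also a K-model and a T-model).
S5-tableau for the formula:
1. not (Dia not (q and not p) implies Box Dia not (q and not p)) and not p, 0
2. not (Dia not (q and not p) implies Box Dia not (q and not p)), 0   [and-rule on 1]
3. not p, 0   [and-rule on 1]
4. Dia not (q and not p), 0   [neg-implies-rule on 2]
5. not Box Dia not (q and not p), 0   [neg-implies-rule on 2]
6. not (q and not p), 1   [Dia-rule on 4: fresh world 1, 0R1]
7. p, 1   [neg-and-rule on 6 (branches; this branch)]
8. not Dia not (q and not p), 2   [neg-Box-rule on 5: fresh world 2, 0R2]
9. q and not p, 0   [neg-Dia-rule on 8 via 2R0]
10. q, 0   [and-rule on 9]
11. q and not p, 1   [neg-Dia-rule on 8 via 2R1]
12. q, 1   [and-rule on 11]
13. not p, 1   [and-rule on 11]
Accessibility: 0R0, 0R1, 0R2, 1R0, 1R1, 1R2, 2R0, 2R1, 2R2
Branch closes: p and not p both at 1.
Every branch closes (one shown): unsatisfiable in S5.

K, T, S4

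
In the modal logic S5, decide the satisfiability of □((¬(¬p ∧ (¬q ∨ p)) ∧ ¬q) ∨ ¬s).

1. □((¬(¬p ∧ (¬q ∨ p)) ∧ ¬q) ∨ ¬s), w0
2. (¬(¬p ∧ (¬q ∨ p)) ∧ ¬q) ∨ ¬s, w0
3. ¬s, w0
Accessibility: w0Rw0

Yes, satisfiable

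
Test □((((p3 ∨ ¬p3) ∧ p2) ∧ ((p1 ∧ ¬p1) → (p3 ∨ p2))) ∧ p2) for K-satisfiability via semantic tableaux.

1. □((((p3 ∨ ¬p3) ∧ p2) ∧ ((p1 ∧ ¬p1) → (p3 ∨ p2))) ∧ p2), 0

Yes, satisfiable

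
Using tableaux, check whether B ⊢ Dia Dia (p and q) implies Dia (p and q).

Tableau for the negation not (Dia Dia (p and q) implies Dia (p and q)):
1. not (Dia Dia (p and q) implies Dia (p and q)), w0
2. Dia Dia (p and q), w0   [neg-implies-rule on 1]
3. not Dia (p and q), w0   [neg-implies-rule on 1]
4. not (p and q), w0   [neg-Dia-rule on 3 via w0Rw0]
5. not q, w0   [neg-and-rule on 4 (branches; this branch)]
6. Dia (p and q), w1   [Dia-rule on 2: fresh world w1, w0Rw1]
7. not (p and q), w1   [neg-Dia-rule on 3 via w0Rw1]
8. not q, w1   [neg-and-rule on 7 (branches; this branch)]
9. p and q, w2   [Dia-rule on 6: fresh world w2, w1Rw2]
10. p, w2   [and-rule on 9]
11. q, w2   [and-rule on 9]
Accessibility: w0Rw0, w0Rw1, w1Rw0, w1Rw1, w1Rw2, w2Rw1, w2Rw2
The negation has an open branch (countermodel exists).

Invalid (countermodel exists)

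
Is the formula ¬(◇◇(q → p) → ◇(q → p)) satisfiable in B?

Satisfiable (open branch found)

1. ¬(◇◇(q → p) → ◇(q → p)), 0
2. ◇◇(q → p), 0
3. ¬◇(q → p), 0
4. ¬(q → p), 0
5. q, 0
6. ¬p, 0
7. ◇(q → p), 1
8. ¬(q → p), 1
9. q, 1
10. ¬p, 1
11. q → p, 2
12. p, 2
Accessibility: 0R0, 0R1, 1R0, 1R1, 1R2, 2R1, 2R2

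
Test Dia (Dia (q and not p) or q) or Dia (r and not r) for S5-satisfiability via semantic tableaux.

1. Dia (Dia (q and not p) or q) or Dia (r and not r), w0
2. Dia (Dia (q and not p) or q), w0
3. Dia (q and not p) or q, w1
4. q, w1
Accessibility: w0Rw0, w0Rw1, w1Rw0, w1Rw1

Satisfiable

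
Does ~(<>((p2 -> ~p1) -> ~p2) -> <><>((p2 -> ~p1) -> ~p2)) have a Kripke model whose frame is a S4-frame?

No, unsatisfiable

1. ~(<>((p2 -> ~p1) -> ~p2) -> <><>((p2 -> ~p1) -> ~p2)), w0
2. <>((p2 -> ~p1) -> ~p2), w0
3. ~<><>((p2 -> ~p1) -> ~p2), w0
4. ~<>((p2 -> ~p1) -> ~p2), w0
5. ~((p2 -> ~p1) -> ~p2), w0
6. p2 -> ~p1, w0
7. p2, w0
8. ~p1, w0
9. (p2 -> ~p1) -> ~p2, w1
10. ~<>((p2 -> ~p1) -> ~p2), w1
11. ~((p2 -> ~p1) -> ~p2), w1
12. p2 -> ~p1, w1
13. p2, w1
14. ~(p2 -> ~p1), w1
15. p1, w1
16. ~p1, w1
Accessibility: w0Rw0, w0Rw1, w1Rw1
Branch closes: p1 and ~p1 both at w1.
Every branch closes; the branch above is one of them.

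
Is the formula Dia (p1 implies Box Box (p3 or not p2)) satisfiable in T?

1. Dia (p1 implies Box Box (p3 or not p2)), 0
2. p1 implies Box Box (p3 or not p2), 1
3. Box Box (p3 or not p2), 1
4. Box (p3 or not p2), 1
5. p3 or not p2, 1
6. not p2, 1
Accessibility: 0R0, 0R1, 1R1

Satisfiable (open branch found)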